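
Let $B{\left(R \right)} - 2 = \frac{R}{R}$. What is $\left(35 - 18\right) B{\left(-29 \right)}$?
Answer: $51$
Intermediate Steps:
$B{\left(R \right)} = 3$ ($B{\left(R \right)} = 2 + \frac{R}{R} = 2 + 1 = 3$)
$\left(35 - 18\right) B{\left(-29 \right)} = \left(35 - 18\right) 3 = 17 \cdot 3 = 51$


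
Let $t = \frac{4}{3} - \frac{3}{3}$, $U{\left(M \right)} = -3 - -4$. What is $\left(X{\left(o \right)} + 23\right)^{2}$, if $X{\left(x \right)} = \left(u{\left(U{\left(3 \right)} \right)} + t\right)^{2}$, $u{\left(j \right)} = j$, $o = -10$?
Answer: $\frac{49729}{81} \approx 613.94$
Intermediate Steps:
$U{\left(M \right)} = 1$ ($U{\left(M \right)} = -3 + 4 = 1$)
$t = \frac{1}{3}$ ($t = 4 \cdot \frac{1}{3} - 1 = \frac{4}{3} - 1 = \frac{1}{3} \approx 0.33333$)
$X{\left(x \right)} = \frac{16}{9}$ ($X{\left(x \right)} = \left(1 + \frac{1}{3}\right)^{2} = \left(\frac{4}{3}\right)^{2} = \frac{16}{9}$)
$\left(X{\left(o \right)} + 23\right)^{2} = \left(\frac{16}{9} + 23\right)^{2} = \left(\frac{223}{9}\right)^{2} = \frac{49729}{81}$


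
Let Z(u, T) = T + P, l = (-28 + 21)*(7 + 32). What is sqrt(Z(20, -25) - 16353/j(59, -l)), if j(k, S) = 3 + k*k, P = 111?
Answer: sqrt(246729041)/1742 ≈ 9.0170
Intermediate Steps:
l = -273 (l = -7*39 = -273)
j(k, S) = 3 + k**2
Z(u, T) = 111 + T (Z(u, T) = T + 111 = 111 + T)
sqrt(Z(20, -25) - 16353/j(59, -l)) = sqrt((111 - 25) - 16353/(3 + 59**2)) = sqrt(86 - 16353/(3 + 3481)) = sqrt(86 - 16353/3484) = sqrt(283271/3484) = sqrt(246729041)/1742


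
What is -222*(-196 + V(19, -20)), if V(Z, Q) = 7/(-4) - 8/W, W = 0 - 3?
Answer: 86617/2 ≈ 43309.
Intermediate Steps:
W = -3
V(Z, Q) = 11/12 (V(Z, Q) = 7/(-4) - 8/(-3) = 7*(-1/4) - 8*(-1/3) = -7/4 + 8/3 = 11/12)
-222*(-196 + V(19, -20)) = -222*(-196 + 11/12) = -222*(-2341/12) = 86617/2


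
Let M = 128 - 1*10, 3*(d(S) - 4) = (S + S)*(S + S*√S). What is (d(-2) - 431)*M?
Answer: -150214/3 + 944*I*√2/3 ≈ -50071.0 + 445.01*I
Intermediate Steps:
d(S) = 4 + 2*S*(S + S^(3/2))/3 (d(S) = 4 + ((S + S)*(S + S*√S))/3 = 4 + ((2*S)*(S + S^(3/2)))/3 = 4 + (2*S*(S + S^(3/2)))/3 = 4 + 2*S*(S + S^(3/2))/3)
M = 118 (M = 128 - 10 = 118)
(d(-2) - 431)*M = ((4 + (⅔)*(-2)² + 2*(-2)^(5/2)/3) - 431)*118 = ((4 + (⅔)*4 + 2*(4*I*√2)/3) - 431)*118 = ((4 + 8/3 + 8*I*√2/3) - 431)*118 = ((20/3 + 8*I*√2/3) - 431)*118 = (-1273/3 + 8*I*√2/3)*118 = -150214/3 + 944*I*√2/3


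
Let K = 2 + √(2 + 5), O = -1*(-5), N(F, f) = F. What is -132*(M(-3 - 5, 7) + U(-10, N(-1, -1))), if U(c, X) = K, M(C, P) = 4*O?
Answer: -2904 - 132*√7 ≈ -3253.2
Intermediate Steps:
O = 5
M(C, P) = 20 (M(C, P) = 4*5 = 20)
K = 2 + √7 ≈ 4.6458
U(c, X) = 2 + √7
-132*(M(-3 - 5, 7) + U(-10, N(-1, -1))) = -132*(20 + (2 + √7)) = -132*(22 + √7) = -2904 - 132*√7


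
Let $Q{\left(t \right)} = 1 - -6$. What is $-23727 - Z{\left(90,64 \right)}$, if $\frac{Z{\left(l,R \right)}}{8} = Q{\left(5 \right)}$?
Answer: $-23783$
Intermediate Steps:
$Q{\left(t \right)} = 7$ ($Q{\left(t \right)} = 1 + 6 = 7$)
$Z{\left(l,R \right)} = 56$ ($Z{\left(l,R \right)} = 8 \cdot 7 = 56$)
$-23727 - Z{\left(90,64 \right)} = -23727 - 56 = -23783$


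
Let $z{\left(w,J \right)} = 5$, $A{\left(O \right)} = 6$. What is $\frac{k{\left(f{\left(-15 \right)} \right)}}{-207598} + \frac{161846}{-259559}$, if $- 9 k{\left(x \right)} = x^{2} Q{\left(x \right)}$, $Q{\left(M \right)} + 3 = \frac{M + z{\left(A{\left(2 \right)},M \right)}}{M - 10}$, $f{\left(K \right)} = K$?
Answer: $- \frac{33615777243}{53883929282} \approx -0.62386$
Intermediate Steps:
$Q{\left(M \right)} = -3 + \frac{5 + M}{-10 + M}$ ($Q{\left(M \right)} = -3 + \frac{M + 5}{M - 10} = -3 + \frac{5 + M}{-10 + M}$)
$k{\left(x \right)} = - \frac{x^{2} \left(35 - 2 x\right)}{9 \left(-10 + x\right)}$ ($k{\left(x \right)} = - \frac{x^{2} \frac{35 - 2 x}{-10 + x}}{9} = - \frac{x^{2} \frac{1}{-10 + x} \left(35 - 2 x\right)}{9} = - \frac{x^{2} \left(35 - 2 x\right)}{9 \left(-10 + x\right)}$)
$\frac{k{\left(f{\left(-15 \right)} \right)}}{-207598} + \frac{161846}{-259559} = \frac{\frac{1}{9} \left(-15\right)^{2} \frac{1}{-10 - 15} \left(-35 + 2 \left(-15\right)\right)}{-207598} + \frac{161846}{-259559} = \frac{1}{9} \cdot 225 \frac{1}{-25} \left(-35 - 30\right) \left(- \frac{1}{207598}\right) + 161846 \left(- \frac{1}{259559}\right) = \frac{1}{9} \cdot 225 \left(- \frac{1}{25}\right) \left(-65\right) \left(- \frac{1}{207598}\right) - \frac{161846}{259559} = 65 \left(- \frac{1}{207598}\right) - \frac{161846}{259559} = - \frac{65}{207598} - \frac{161846}{259559} = - \frac{33615777243}{53883929282}$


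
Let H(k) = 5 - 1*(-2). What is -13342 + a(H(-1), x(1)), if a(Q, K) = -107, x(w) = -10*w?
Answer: -13449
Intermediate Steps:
H(k) = 7 (H(k) = 5 + 2 = 7)
-13342 + a(H(-1), x(1)) = -13342 - 107 = -13449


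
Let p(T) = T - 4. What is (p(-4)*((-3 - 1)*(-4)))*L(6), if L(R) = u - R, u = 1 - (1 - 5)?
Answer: 128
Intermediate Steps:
u = 5 (u = 1 - 1*(-4) = 1 + 4 = 5)
p(T) = -4 + T
L(R) = 5 - R
(p(-4)*((-3 - 1)*(-4)))*L(6) = ((-4 - 4)*((-3 - 1)*(-4)))*(5 - 1*6) = (-(-32)*(-4))*(5 - 6) = -8*16*(-1) = -128*(-1) = 128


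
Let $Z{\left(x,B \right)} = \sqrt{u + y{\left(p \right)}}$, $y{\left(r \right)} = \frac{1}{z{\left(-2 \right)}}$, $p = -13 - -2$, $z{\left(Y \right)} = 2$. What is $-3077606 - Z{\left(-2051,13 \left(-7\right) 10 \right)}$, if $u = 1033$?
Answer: $-3077606 - \frac{\sqrt{4134}}{2} \approx -3.0776 \cdot 10^{6}$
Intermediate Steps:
$p = -11$ ($p = -13 + 2 = -11$)
$y{\left(r \right)} = \frac{1}{2}$
$Z{\left(x,B \right)} = \frac{\sqrt{4134}}{2}$ ($Z{\left(x,B \right)} = \sqrt{1033 + \frac{1}{2}} = \sqrt{\frac{2067}{2}} = \frac{\sqrt{4134}}{2}$)
$-3077606 - Z{\left(-2051,13 \left(-7\right) 10 \right)} = -3077606 - \frac{\sqrt{4134}}{2}$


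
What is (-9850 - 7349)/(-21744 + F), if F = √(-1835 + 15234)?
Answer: 373975056/472788137 + 17199*√13399/472788137 ≈ 0.79521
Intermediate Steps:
F = √13399 ≈ 115.75
(-9850 - 7349)/(-21744 + F) = (-9850 - 7349)/(-21744 + √13399) = -17199/(-21744 + √13399)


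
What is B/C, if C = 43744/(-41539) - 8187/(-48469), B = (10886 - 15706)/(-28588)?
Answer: -2426091318155/12722718778021 ≈ -0.19069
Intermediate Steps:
B = 1205/7147 (B = -4820*(-1/28588) = 1205/7147 ≈ 0.16860)
C = -1780148143/2013353791 (C = 43744*(-1/41539) - 8187*(-1/48469) = -43744/41539 + 8187/48469 = -1780148143/2013353791 ≈ -0.88417)
B/C = 1205/(7147*(-1780148143/2013353791)) = (1205/7147)*(-2013353791/1780148143) = -2426091318155/12722718778021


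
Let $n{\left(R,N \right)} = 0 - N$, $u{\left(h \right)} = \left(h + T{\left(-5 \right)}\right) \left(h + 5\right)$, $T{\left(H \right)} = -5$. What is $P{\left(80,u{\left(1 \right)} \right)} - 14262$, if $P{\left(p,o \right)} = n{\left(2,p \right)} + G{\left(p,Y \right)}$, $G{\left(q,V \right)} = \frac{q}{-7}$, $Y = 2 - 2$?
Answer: $- \frac{100474}{7} \approx -14353.0$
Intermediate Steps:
$Y = 0$ ($Y = 2 - 2 = 0$)
$G{\left(q,V \right)} = - \frac{q}{7}$ ($G{\left(q,V \right)} = q \left(- \frac{1}{7}\right) = - \frac{q}{7}$)
$u{\left(h \right)} = \left(-5 + h\right) \left(5 + h\right)$ ($u{\left(h \right)} = \left(h - 5\right) \left(h + 5\right) = \left(-5 + h\right) \left(5 + h\right)$)
$n{\left(R,N \right)} = - N$
$P{\left(p,o \right)} = - \frac{8 p}{7}$ ($P{\left(p,o \right)} = - p - \frac{p}{7} = - \frac{8 p}{7}$)
$P{\left(80,u{\left(1 \right)} \right)} - 14262 = \left(- \frac{8}{7}\right) 80 - 14262 = - \frac{640}{7} - 14262 = - \frac{100474}{7}$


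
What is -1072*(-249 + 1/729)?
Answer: 194589440/729 ≈ 2.6693e+5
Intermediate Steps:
-1072*(-249 + 1/729) = -1072*(-181520/729) = 194589440/729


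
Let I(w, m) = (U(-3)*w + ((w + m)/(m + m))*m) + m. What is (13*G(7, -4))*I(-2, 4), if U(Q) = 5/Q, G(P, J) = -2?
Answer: -650/3 ≈ -216.67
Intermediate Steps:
I(w, m) = -7*w/6 + 3*m/2 (I(w, m) = ((5/(-3))*w + ((w + m)/(m + m))*m) + m = ((5*(-⅓))*w + ((m + w)/((2*m)))*m) + m = (-5*w/3 + ((m + w)*(1/(2*m)))*m) + m = (-5*w/3 + ((m + w)/(2*m))*m) + m = (-5*w/3 + (m/2 + w/2)) + m = (m/2 - 7*w/6) + m = -7*w/6 + 3*m/2)
(13*G(7, -4))*I(-2, 4) = (13*(-2))*(-7/6*(-2) + (3/2)*4) = -26*(7/3 + 6) = -26*25/3 = -650/3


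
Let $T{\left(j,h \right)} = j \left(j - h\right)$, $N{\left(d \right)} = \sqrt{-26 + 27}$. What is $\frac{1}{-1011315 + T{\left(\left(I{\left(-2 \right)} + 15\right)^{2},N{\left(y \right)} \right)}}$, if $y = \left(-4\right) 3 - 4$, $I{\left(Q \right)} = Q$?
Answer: $- \frac{1}{982923} \approx -1.0174 \cdot 10^{-6}$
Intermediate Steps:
$y = -16$ ($y = -12 - 4 = -16$)
$N{\left(d \right)} = 1$ ($N{\left(d \right)} = \sqrt{1} = 1$)
$\frac{1}{-1011315 + T{\left(\left(I{\left(-2 \right)} + 15\right)^{2},N{\left(y \right)} \right)}} = \frac{1}{-1011315 + \left(-2 + 15\right)^{2} \left(\left(-2 + 15\right)^{2} - 1\right)} = \frac{1}{-1011315 + 13^{2} \left(13^{2} - 1\right)} = \frac{1}{-1011315 + 169 \left(169 - 1\right)} = \frac{1}{-1011315 + 169 \cdot 168} = \frac{1}{-1011315 + 28392} = \frac{1}{-982923} = - \frac{1}{982923}$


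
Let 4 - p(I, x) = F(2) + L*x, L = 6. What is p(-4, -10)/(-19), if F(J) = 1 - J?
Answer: -65/19 ≈ -3.4211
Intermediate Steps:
p(I, x) = 5 - 6*x (p(I, x) = 4 - ((1 - 1*2) + 6*x) = 4 - ((1 - 2) + 6*x) = 4 - (-1 + 6*x) = 4 + (1 - 6*x) = 5 - 6*x)
p(-4, -10)/(-19) = (5 - 6*(-10))/(-19) = -(5 + 60)/19 = -1/19*65 = -65/19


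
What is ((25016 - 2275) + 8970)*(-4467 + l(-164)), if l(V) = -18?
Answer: -142223835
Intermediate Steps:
((25016 - 2275) + 8970)*(-4467 + l(-164)) = ((25016 - 2275) + 8970)*(-4467 - 18) = (22741 + 8970)*(-4485) = 31711*(-4485) = -142223835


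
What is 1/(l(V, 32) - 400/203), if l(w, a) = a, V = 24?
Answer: 203/6096 ≈ 0.033301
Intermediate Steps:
1/(l(V, 32) - 400/203) = 1/(32 - 400/203) = 1/(6096/203) = 203/6096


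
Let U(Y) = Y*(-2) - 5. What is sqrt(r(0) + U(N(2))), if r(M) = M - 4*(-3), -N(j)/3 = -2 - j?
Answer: I*sqrt(17) ≈ 4.1231*I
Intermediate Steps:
N(j) = 6 + 3*j (N(j) = -3*(-2 - j) = 6 + 3*j)
r(M) = 12 + M (r(M) = M + 12 = 12 + M)
U(Y) = -5 - 2*Y (U(Y) = -2*Y - 5 = -5 - 2*Y)
sqrt(r(0) + U(N(2))) = sqrt((12 + 0) + (-5 - 2*(6 + 3*2))) = sqrt(12 + (-5 - 2*(6 + 6))) = sqrt(12 + (-5 - 2*12)) = sqrt(12 + (-5 - 24)) = sqrt(12 - 29) = sqrt(-17) = I*sqrt(17)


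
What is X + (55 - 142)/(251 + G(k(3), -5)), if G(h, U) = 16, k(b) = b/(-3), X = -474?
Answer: -42215/89 ≈ -474.33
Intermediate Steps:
k(b) = -b/3 (k(b) = b*(-⅓) = -b/3)
X + (55 - 142)/(251 + G(k(3), -5)) = -474 + (55 - 142)/(251 + 16) = -474 - 87/267 = -474 - 87*1/267 = -474 - 29/89 = -42215/89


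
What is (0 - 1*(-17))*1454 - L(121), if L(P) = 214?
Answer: 24504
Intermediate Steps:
(0 - 1*(-17))*1454 - L(121) = (0 - 1*(-17))*1454 - 1*214 = (0 + 17)*1454 - 214 = 17*1454 - 214 = 24718 - 214 = 24504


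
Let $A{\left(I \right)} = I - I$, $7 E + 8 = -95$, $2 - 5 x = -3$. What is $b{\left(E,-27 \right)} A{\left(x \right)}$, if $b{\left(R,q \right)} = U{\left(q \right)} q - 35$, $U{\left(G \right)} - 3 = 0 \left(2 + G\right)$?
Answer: $0$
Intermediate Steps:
$x = 1$ ($x = \frac{2}{5} - - \frac{3}{5} = \frac{2}{5} + \frac{3}{5} = 1$)
$E = - \frac{103}{7}$ ($E = - \frac{8}{7} + \frac{1}{7} \left(-95\right) = - \frac{8}{7} - \frac{95}{7} = - \frac{103}{7} \approx -14.714$)
$U{\left(G \right)} = 3$ ($U{\left(G \right)} = 3 + 0 \left(2 + G\right) = 3 + 0 = 3$)
$b{\left(R,q \right)} = -35 + 3 q$ ($b{\left(R,q \right)} = 3 q - 35 = -35 + 3 q$)
$A{\left(I \right)} = 0$
$b{\left(E,-27 \right)} A{\left(x \right)} = \left(-35 + 3 \left(-27\right)\right) 0 = \left(-35 - 81\right) 0 = \left(-116\right) 0 = 0$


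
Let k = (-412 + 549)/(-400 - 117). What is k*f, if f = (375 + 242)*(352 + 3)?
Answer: -30007795/517 ≈ -58042.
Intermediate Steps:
k = -137/517 (k = 137/(-517) = 137*(-1/517) = -137/517 ≈ -0.26499)
f = 219035 (f = 617*355 = 219035)
k*f = -137/517*219035 = -30007795/517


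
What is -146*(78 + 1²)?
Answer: -11534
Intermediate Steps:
-146*(78 + 1²) = -146*(78 + 1) = -146*79 = -11534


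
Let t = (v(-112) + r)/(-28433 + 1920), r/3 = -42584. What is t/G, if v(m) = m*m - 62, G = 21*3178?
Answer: 57635/884712297 ≈ 6.5145e-5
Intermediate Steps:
r = -127752 (r = 3*(-42584) = -127752)
G = 66738
v(m) = -62 + m**2 (v(m) = m**2 - 62 = -62 + m**2)
t = 115270/26513 (t = ((-62 + (-112)**2) - 127752)/(-28433 + 1920) = ((-62 + 12544) - 127752)/(-26513) = (12482 - 127752)*(-1/26513) = -115270*(-1/26513) = 115270/26513 ≈ 4.3477)
t/G = (115270/26513)/66738 = (115270/26513)*(1/66738) = 57635/884712297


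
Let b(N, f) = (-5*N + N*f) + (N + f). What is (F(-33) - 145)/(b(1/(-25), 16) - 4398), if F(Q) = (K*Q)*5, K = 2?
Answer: 11875/109562 ≈ 0.10839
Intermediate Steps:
b(N, f) = f - 4*N + N*f
F(Q) = 10*Q (F(Q) = (2*Q)*5 = 10*Q)
(F(-33) - 145)/(b(1/(-25), 16) - 4398) = (10*(-33) - 145)/((16 - 4/(-25) + 16/(-25)) - 4398) = (-330 - 145)/((16 - 4*(-1/25) - 1/25*16) - 4398) = -475/((16 + 4/25 - 16/25) - 4398) = -475/(388/25 - 4398) = -475/(-109562/25) = -475*(-25/109562) = 11875/109562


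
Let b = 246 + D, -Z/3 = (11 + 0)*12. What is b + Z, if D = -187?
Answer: -337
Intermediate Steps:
Z = -396 (Z = -3*(11 + 0)*12 = -33*12 = -3*132 = -396)
b = 59 (b = 246 - 187 = 59)
b + Z = 59 - 396 = -337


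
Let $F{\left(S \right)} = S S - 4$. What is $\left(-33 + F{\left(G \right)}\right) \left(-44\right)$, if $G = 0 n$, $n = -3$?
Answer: $1628$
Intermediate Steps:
$G = 0$ ($G = 0 \left(-3\right) = 0$)
$F{\left(S \right)} = -4 + S^{2}$ ($F{\left(S \right)} = S^{2} - 4 = -4 + S^{2}$)
$\left(-33 + F{\left(G \right)}\right) \left(-44\right) = \left(-33 - \left(4 - 0^{2}\right)\right) \left(-44\right) = \left(-33 + \left(-4 + 0\right)\right) \left(-44\right) = \left(-33 - 4\right) \left(-44\right) = \left(-37\right) \left(-44\right) = 1628$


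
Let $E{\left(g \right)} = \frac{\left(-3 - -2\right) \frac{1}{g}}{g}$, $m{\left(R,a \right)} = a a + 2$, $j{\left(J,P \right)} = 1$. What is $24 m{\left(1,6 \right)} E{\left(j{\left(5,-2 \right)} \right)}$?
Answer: $-912$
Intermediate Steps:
$m{\left(R,a \right)} = 2 + a^{2}$ ($m{\left(R,a \right)} = a^{2} + 2 = 2 + a^{2}$)
$E{\left(g \right)} = - \frac{1}{g^{2}}$ ($E{\left(g \right)} = \frac{\left(-3 + 2\right) \frac{1}{g}}{g} = \frac{\left(-1\right) \frac{1}{g}}{g} = - \frac{1}{g^{2}}$)
$24 m{\left(1,6 \right)} E{\left(j{\left(5,-2 \right)} \right)} = 24 \left(2 + 6^{2}\right) \left(- 1^{-2}\right) = 24 \left(2 + 36\right) \left(\left(-1\right) 1\right) = 24 \cdot 38 \left(-1\right) = 912 \left(-1\right) = -912$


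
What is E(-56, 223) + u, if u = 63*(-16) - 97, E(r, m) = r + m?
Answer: -938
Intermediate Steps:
E(r, m) = m + r
u = -1105 (u = -1008 - 97 = -1105)
E(-56, 223) + u = (223 - 56) - 1105 = 167 - 1105 = -938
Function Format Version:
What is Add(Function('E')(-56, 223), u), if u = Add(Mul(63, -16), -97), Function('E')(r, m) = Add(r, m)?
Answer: -938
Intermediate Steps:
Function('E')(r, m) = Add(m, r)
u = -1105 (u = Add(-1008, -97) = -1105)
Add(Function('E')(-56, 223), u) = Add(Add(223, -56), -1105) = Add(167, -1105) = -938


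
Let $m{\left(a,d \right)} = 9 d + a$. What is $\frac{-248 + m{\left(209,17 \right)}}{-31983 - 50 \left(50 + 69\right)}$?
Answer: $- \frac{114}{37933} \approx -0.0030053$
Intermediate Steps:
$m{\left(a,d \right)} = a + 9 d$
$\frac{-248 + m{\left(209,17 \right)}}{-31983 - 50 \left(50 + 69\right)} = \frac{-248 + \left(209 + 9 \cdot 17\right)}{-31983 - 50 \left(50 + 69\right)} = \frac{-248 + \left(209 + 153\right)}{-31983 - 5950} = \frac{-248 + 362}{-31983 - 5950} = \frac{114}{-37933} = 114 \left(- \frac{1}{37933}\right) = - \frac{114}{37933}$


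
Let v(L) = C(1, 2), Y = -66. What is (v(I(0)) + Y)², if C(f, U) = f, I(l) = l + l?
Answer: 4225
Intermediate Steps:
I(l) = 2*l
v(L) = 1
(v(I(0)) + Y)² = (1 - 66)² = (-65)² = 4225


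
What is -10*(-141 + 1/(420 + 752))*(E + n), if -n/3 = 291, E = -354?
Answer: -1013814885/586 ≈ -1.7301e+6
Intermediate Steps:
n = -873 (n = -3*291 = -873)
-10*(-141 + 1/(420 + 752))*(E + n) = -10*(-141 + 1/(420 + 752))*(-354 - 873) = -10*(-141 + 1/1172)*(-1227) = -(-826255)*(-1227)/586 = -10*202762977/1172 = -1013814885/586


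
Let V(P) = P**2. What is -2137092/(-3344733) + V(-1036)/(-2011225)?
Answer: 236094769244/2242336875975 ≈ 0.10529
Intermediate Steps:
-2137092/(-3344733) + V(-1036)/(-2011225) = -2137092/(-3344733) + (-1036)**2/(-2011225) = -2137092*(-1/3344733) + 1073296*(-1/2011225) = 712364/1114911 - 1073296/2011225 = 236094769244/2242336875975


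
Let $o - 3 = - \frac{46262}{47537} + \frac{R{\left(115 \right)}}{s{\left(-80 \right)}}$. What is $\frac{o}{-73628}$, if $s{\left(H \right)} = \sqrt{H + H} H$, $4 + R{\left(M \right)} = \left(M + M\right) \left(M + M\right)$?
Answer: $- \frac{96349}{3500054236} - \frac{1653 i \sqrt{10}}{7362800} \approx -2.7528 \cdot 10^{-5} - 0.00070995 i$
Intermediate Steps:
$R{\left(M \right)} = -4 + 4 M^{2}$ ($R{\left(M \right)} = -4 + \left(M + M\right) \left(M + M\right) = -4 + 2 M 2 M = -4 + 4 M^{2}$)
$s{\left(H \right)} = \sqrt{2} H^{\frac{3}{2}}$ ($s{\left(H \right)} = \sqrt{2 H} H = \sqrt{2} \sqrt{H} H = \sqrt{2} H^{\frac{3}{2}}$)
$o = \frac{96349}{47537} + \frac{1653 i \sqrt{10}}{100}$ ($o = 3 + \left(- \frac{46262}{47537} + \frac{-4 + 4 \cdot 115^{2}}{\sqrt{2} \left(-80\right)^{\frac{3}{2}}}\right) = 3 + \left(\left(-46262\right) \frac{1}{47537} + \frac{-4 + 4 \cdot 13225}{\sqrt{2} \left(- 320 i \sqrt{5}\right)}\right) = 3 - \left(\frac{46262}{47537} - \frac{-4 + 52900}{\left(-320\right) i \sqrt{10}}\right) = 3 - \left(\frac{46262}{47537} - 52896 \frac{i \sqrt{10}}{3200}\right) = 3 - \left(\frac{46262}{47537} - \frac{1653 i \sqrt{10}}{100}\right) = \frac{96349}{47537} + \frac{1653 i \sqrt{10}}{100} \approx 2.0268 + 52.272 i$)
$\frac{o}{-73628} = \frac{\frac{96349}{47537} + \frac{1653 i \sqrt{10}}{100}}{-73628} = \left(\frac{96349}{47537} + \frac{1653 i \sqrt{10}}{100}\right) \left(- \frac{1}{73628}\right) = - \frac{96349}{3500054236} - \frac{1653 i \sqrt{10}}{7362800}$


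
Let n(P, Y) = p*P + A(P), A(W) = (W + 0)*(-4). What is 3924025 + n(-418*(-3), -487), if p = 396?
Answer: 4415593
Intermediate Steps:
A(W) = -4*W (A(W) = W*(-4) = -4*W)
n(P, Y) = 392*P (n(P, Y) = 396*P - 4*P = 392*P)
3924025 + n(-418*(-3), -487) = 3924025 + 392*(-418*(-3)) = 3924025 + 392*1254 = 3924025 + 491568 = 4415593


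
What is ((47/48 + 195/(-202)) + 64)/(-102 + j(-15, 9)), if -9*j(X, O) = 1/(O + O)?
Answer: -8379153/13352200 ≈ -0.62755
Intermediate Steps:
j(X, O) = -1/(18*O) (j(X, O) = -1/(9*(O + O)) = -1/(2*O)/9 = -1/(18*O))
((47/48 + 195/(-202)) + 64)/(-102 + j(-15, 9)) = ((47/48 + 195/(-202)) + 64)/(-102 - 1/18/9) = ((47*(1/48) + 195*(-1/202)) + 64)/(-102 - 1/18*⅑) = ((47/48 - 195/202) + 64)/(-102 - 1/162) = (67/4848 + 64)/(-16525/162) = (310339/4848)*(-162/16525) = -8379153/13352200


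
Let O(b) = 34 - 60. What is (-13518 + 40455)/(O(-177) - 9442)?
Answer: -2993/1052 ≈ -2.8451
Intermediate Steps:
O(b) = -26
(-13518 + 40455)/(O(-177) - 9442) = (-13518 + 40455)/(-26 - 9442) = 26937/(-9468) = 26937*(-1/9468) = -2993/1052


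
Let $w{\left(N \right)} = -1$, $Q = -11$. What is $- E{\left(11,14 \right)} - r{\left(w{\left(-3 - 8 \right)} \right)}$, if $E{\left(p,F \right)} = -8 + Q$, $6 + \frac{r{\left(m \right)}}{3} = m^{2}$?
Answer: $34$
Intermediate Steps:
$r{\left(m \right)} = -18 + 3 m^{2}$
$E{\left(p,F \right)} = -19$ ($E{\left(p,F \right)} = -8 - 11 = -19$)
$- E{\left(11,14 \right)} - r{\left(w{\left(-3 - 8 \right)} \right)} = \left(-1\right) \left(-19\right) - \left(-18 + 3 \left(-1\right)^{2}\right) = 19 - \left(-18 + 3 \cdot 1\right) = 19 - \left(-18 + 3\right) = 19 - -15 = 19 + 15 = 34$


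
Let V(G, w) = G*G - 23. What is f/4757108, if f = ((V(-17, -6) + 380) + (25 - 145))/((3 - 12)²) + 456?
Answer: 18731/192662874 ≈ 9.7222e-5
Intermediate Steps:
V(G, w) = -23 + G² (V(G, w) = G² - 23 = -23 + G²)
f = 37462/81 (f = (((-23 + (-17)²) + 380) + (25 - 145))/((3 - 12)²) + 456 = (((-23 + 289) + 380) - 120)/((-9)²) + 456 = ((266 + 380) - 120)/81 + 456 = (646 - 120)/81 + 456 = (1/81)*526 + 456 = 526/81 + 456 = 37462/81 ≈ 462.49)
f/4757108 = (37462/81)/4757108 = (37462/81)*(1/4757108) = 18731/192662874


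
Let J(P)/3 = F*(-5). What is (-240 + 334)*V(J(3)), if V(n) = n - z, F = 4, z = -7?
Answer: -4982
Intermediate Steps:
J(P) = -60 (J(P) = 3*(4*(-5)) = 3*(-20) = -60)
V(n) = 7 + n (V(n) = n - 1*(-7) = n + 7 = 7 + n)
(-240 + 334)*V(J(3)) = (-240 + 334)*(7 - 60) = 94*(-53) = -4982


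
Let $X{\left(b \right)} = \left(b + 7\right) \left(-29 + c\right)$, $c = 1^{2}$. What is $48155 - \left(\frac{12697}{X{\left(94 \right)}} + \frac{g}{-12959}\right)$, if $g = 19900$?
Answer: $\frac{1765007761683}{36648052} \approx 48161.0$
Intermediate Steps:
$c = 1$
$X{\left(b \right)} = -196 - 28 b$ ($X{\left(b \right)} = \left(b + 7\right) \left(-29 + 1\right) = \left(7 + b\right) \left(-28\right) = -196 - 28 b$)
$48155 - \left(\frac{12697}{X{\left(94 \right)}} + \frac{g}{-12959}\right) = 48155 - \left(\frac{12697}{-196 - 2632} + \frac{19900}{-12959}\right) = 48155 - \left(\frac{12697}{-196 - 2632} + 19900 \left(- \frac{1}{12959}\right)\right) = 48155 - \left(\frac{12697}{-2828} - \frac{19900}{12959}\right) = 48155 - \left(12697 \left(- \frac{1}{2828}\right) - \frac{19900}{12959}\right) = 48155 - \left(- \frac{12697}{2828} - \frac{19900}{12959}\right) = 48155 - - \frac{220817623}{36648052} = 48155 + \frac{220817623}{36648052} = \frac{1765007761683}{36648052}$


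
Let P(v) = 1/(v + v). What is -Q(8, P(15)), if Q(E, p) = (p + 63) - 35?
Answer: -841/30 ≈ -28.033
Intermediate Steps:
P(v) = 1/(2*v)
Q(E, p) = 28 + p (Q(E, p) = (63 + p) - 35 = 28 + p)
-Q(8, P(15)) = -(28 + (1/2)/15) = -(28 + (1/2)*(1/15)) = -(28 + 1/30) = -1*841/30 = -841/30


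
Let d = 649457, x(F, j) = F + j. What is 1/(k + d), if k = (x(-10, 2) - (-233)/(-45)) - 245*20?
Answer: 45/29004472 ≈ 1.5515e-6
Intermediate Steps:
k = -221093/45 (k = ((-10 + 2) - (-233)/(-45)) - 245*20 = (-8 - (-233)*(-1)/45) - 4900 = (-8 - 1*233/45) - 4900 = (-8 - 233/45) - 4900 = -593/45 - 4900 = -221093/45 ≈ -4913.2)
1/(k + d) = 1/(-221093/45 + 649457) = 1/(29004472/45) = 45/29004472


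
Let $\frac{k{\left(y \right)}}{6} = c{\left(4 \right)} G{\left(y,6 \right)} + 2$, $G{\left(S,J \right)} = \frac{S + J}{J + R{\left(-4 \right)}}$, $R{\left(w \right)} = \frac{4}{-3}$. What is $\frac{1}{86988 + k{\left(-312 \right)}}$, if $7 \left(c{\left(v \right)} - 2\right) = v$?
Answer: $\frac{49}{4213428} \approx 1.1629 \cdot 10^{-5}$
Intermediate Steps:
$R{\left(w \right)} = - \frac{4}{3}$ ($R{\left(w \right)} = 4 \left(- \frac{1}{3}\right) = - \frac{4}{3}$)
$c{\left(v \right)} = 2 + \frac{v}{7}$
$G{\left(S,J \right)} = \frac{J + S}{- \frac{4}{3} + J}$ ($G{\left(S,J \right)} = \frac{S + J}{J - \frac{4}{3}} = \frac{J + S}{- \frac{4}{3} + J}$)
$k{\left(y \right)} = \frac{1560}{49} + \frac{162 y}{49}$ ($k{\left(y \right)} = 6 \left(\left(2 + \frac{1}{7} \cdot 4\right) \frac{3 \left(6 + y\right)}{-4 + 3 \cdot 6} + 2\right) = 6 \left(\left(2 + \frac{4}{7}\right) \frac{3 \left(6 + y\right)}{-4 + 18} + 2\right) = 6 \left(\frac{18 \frac{3 \left(6 + y\right)}{14}}{7} + 2\right) = 6 \left(\frac{18 \cdot 3 \cdot \frac{1}{14} \left(6 + y\right)}{7} + 2\right) = 6 \left(\frac{18 \left(\frac{9}{7} + \frac{3 y}{14}\right)}{7} + 2\right) = 6 \left(\left(\frac{162}{49} + \frac{27 y}{49}\right) + 2\right) = 6 \left(\frac{260}{49} + \frac{27 y}{49}\right) = \frac{1560}{49} + \frac{162 y}{49}$)
$\frac{1}{86988 + k{\left(-312 \right)}} = \frac{1}{86988 + \left(\frac{1560}{49} + \frac{162}{49} \left(-312\right)\right)} = \frac{1}{86988 + \left(\frac{1560}{49} - \frac{50544}{49}\right)} = \frac{1}{86988 - \frac{48984}{49}} = \frac{1}{\frac{4213428}{49}} = \frac{49}{4213428}$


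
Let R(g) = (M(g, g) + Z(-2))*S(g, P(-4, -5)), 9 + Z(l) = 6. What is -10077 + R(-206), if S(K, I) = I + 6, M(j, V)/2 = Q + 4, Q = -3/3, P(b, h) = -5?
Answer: -10074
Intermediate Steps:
Q = -1 (Q = -3*1/3 = -1)
M(j, V) = 6 (M(j, V) = 2*(-1 + 4) = 2*3 = 6)
Z(l) = -3 (Z(l) = -9 + 6 = -3)
S(K, I) = 6 + I
R(g) = 3 (R(g) = (6 - 3)*(6 - 5) = 3*1 = 3)
-10077 + R(-206) = -10077 + 3 = -10074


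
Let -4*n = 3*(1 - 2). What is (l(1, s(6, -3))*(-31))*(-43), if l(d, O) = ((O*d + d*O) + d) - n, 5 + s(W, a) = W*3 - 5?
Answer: 86645/4 ≈ 21661.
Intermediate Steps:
s(W, a) = -10 + 3*W (s(W, a) = -5 + (W*3 - 5) = -5 + (3*W - 5) = -5 + (-5 + 3*W) = -10 + 3*W)
n = ¾ (n = -3*(1 - 2)/4 = -3*(-1)/4 = -¼*(-3) = ¾ ≈ 0.75000)
l(d, O) = -¾ + d + 2*O*d (l(d, O) = ((O*d + d*O) + d) - 1*¾ = ((O*d + O*d) + d) - ¾ = (2*O*d + d) - ¾ = (d + 2*O*d) - ¾ = -¾ + d + 2*O*d)
(l(1, s(6, -3))*(-31))*(-43) = ((-¾ + 1 + 2*(-10 + 3*6)*1)*(-31))*(-43) = ((-¾ + 1 + 2*(-10 + 18)*1)*(-31))*(-43) = ((-¾ + 1 + 2*8*1)*(-31))*(-43) = ((-¾ + 1 + 16)*(-31))*(-43) = ((65/4)*(-31))*(-43) = -2015/4*(-43) = 86645/4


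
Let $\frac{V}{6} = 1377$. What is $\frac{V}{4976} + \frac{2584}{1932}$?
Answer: $\frac{3602521}{1201704} \approx 2.9978$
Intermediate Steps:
$V = 8262$ ($V = 6 \cdot 1377 = 8262$)
$\frac{V}{4976} + \frac{2584}{1932} = \frac{8262}{4976} + \frac{2584}{1932} = 8262 \cdot \frac{1}{4976} + 2584 \cdot \frac{1}{1932} = \frac{4131}{2488} + \frac{646}{483} = \frac{3602521}{1201704}$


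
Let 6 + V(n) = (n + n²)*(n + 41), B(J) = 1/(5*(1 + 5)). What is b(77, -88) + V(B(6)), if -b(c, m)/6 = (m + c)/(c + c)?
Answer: -785873/189000 ≈ -4.1581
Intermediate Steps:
b(c, m) = -3*(c + m)/c (b(c, m) = -6*(m + c)/(c + c) = -6*(c + m)/(2*c) = -6*(c + m)*1/(2*c) = -3*(c + m)/c)
B(J) = 1/30 (B(J) = 1/(5*6) = 1/30)
V(n) = -6 + (41 + n)*(n + n²) (V(n) = -6 + (n + n²)*(n + 41) = -6 + (n + n²)*(41 + n) = -6 + (41 + n)*(n + n²))
b(77, -88) + V(B(6)) = (-3 - 3*(-88)/77) + (-6 + (1/30)³ + 41*(1/30) + 42*(1/30)²) = (-3 - 3*(-88)*1/77) + (-6 + 1/27000 + 41/30 + 42*(1/900)) = (-3 + 24/7) + (-6 + 1/27000 + 41/30 + 7/150) = 3/7 - 123839/27000 = -785873/189000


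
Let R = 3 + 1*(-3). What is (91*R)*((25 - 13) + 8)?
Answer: 0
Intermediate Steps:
R = 0 (R = 3 - 3 = 0)
(91*R)*((25 - 13) + 8) = (91*0)*((25 - 13) + 8) = 0*(12 + 8) = 0*20 = 0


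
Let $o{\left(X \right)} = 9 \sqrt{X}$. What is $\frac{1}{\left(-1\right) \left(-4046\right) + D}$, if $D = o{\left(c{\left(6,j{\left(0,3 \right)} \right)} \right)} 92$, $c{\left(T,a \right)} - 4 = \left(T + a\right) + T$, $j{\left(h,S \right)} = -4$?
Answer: $\frac{2023}{4071554} - \frac{414 \sqrt{3}}{2035777} \approx 0.00014463$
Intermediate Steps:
$c{\left(T,a \right)} = 4 + a + 2 T$ ($c{\left(T,a \right)} = 4 + \left(\left(T + a\right) + T\right) = 4 + \left(a + 2 T\right) = 4 + a + 2 T$)
$D = 1656 \sqrt{3}$ ($D = 9 \sqrt{4 - 4 + 2 \cdot 6} \cdot 92 = 9 \sqrt{4 - 4 + 12} \cdot 92 = 9 \sqrt{12} \cdot 92 = 9 \cdot 2 \sqrt{3} \cdot 92 = 18 \sqrt{3} \cdot 92 = 1656 \sqrt{3} \approx 2868.3$)
$\frac{1}{\left(-1\right) \left(-4046\right) + D} = \frac{1}{\left(-1\right) \left(-4046\right) + 1656 \sqrt{3}} = \frac{1}{4046 + 1656 \sqrt{3}}$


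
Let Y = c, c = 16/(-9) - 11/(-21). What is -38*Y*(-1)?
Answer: -3002/63 ≈ -47.651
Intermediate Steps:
c = -79/63 (c = 16*(-⅑) - 11*(-1/21) = -16/9 + 11/21 = -79/63 ≈ -1.2540)
Y = -79/63 ≈ -1.2540
-38*Y*(-1) = -38*(-79/63)*(-1) = (3002/63)*(-1) = -3002/63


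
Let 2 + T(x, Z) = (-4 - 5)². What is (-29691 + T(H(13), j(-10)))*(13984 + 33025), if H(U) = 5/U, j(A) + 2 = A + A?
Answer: -1392030508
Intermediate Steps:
j(A) = -2 + 2*A (j(A) = -2 + (A + A) = -2 + 2*A)
T(x, Z) = 79 (T(x, Z) = -2 + (-4 - 5)² = -2 + (-9)² = -2 + 81 = 79)
(-29691 + T(H(13), j(-10)))*(13984 + 33025) = (-29691 + 79)*(13984 + 33025) = -29612*47009 = -1392030508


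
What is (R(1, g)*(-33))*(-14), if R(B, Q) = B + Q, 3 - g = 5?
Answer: -462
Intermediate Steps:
g = -2 (g = 3 - 1*5 = 3 - 5 = -2)
(R(1, g)*(-33))*(-14) = ((1 - 2)*(-33))*(-14) = -1*(-33)*(-14) = 33*(-14) = -462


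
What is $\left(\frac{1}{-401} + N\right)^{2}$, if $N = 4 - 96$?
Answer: $\frac{1361093449}{160801} \approx 8464.5$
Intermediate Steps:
$N = -92$ ($N = 4 - 96 = -92$)
$\left(\frac{1}{-401} + N\right)^{2} = \left(\frac{1}{-401} - 92\right)^{2} = \left(- \frac{1}{401} - 92\right)^{2} = \left(- \frac{36893}{401}\right)^{2} = \frac{1361093449}{160801}$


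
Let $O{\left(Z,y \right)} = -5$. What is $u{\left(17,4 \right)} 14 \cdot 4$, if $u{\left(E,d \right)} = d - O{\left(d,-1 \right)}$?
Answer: $504$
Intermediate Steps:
$u{\left(E,d \right)} = 5 + d$ ($u{\left(E,d \right)} = d - -5 = d + 5 = 5 + d$)
$u{\left(17,4 \right)} 14 \cdot 4 = \left(5 + 4\right) 14 \cdot 4 = 9 \cdot 56 = 504$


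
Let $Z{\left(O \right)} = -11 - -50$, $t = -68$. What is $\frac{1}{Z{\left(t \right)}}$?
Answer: $\frac{1}{39} \approx 0.025641$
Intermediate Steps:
$Z{\left(O \right)} = 39$ ($Z{\left(O \right)} = -11 + 50 = 39$)
$\frac{1}{Z{\left(t \right)}} = \frac{1}{39}$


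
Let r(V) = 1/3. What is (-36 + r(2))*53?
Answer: -5671/3 ≈ -1890.3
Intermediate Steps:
r(V) = ⅓ (r(V) = 1*(⅓) = ⅓)
(-36 + r(2))*53 = (-36 + ⅓)*53 = -107/3*53 = -5671/3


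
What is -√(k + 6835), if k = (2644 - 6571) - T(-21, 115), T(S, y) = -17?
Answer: -15*√13 ≈ -54.083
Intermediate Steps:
k = -3910 (k = (2644 - 6571) - 1*(-17) = -3927 + 17 = -3910)
-√(k + 6835) = -√(-3910 + 6835) = -√2925 = -15*√13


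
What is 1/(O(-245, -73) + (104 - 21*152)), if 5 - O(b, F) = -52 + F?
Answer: -1/2958 ≈ -0.00033807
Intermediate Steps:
O(b, F) = 57 - F (O(b, F) = 5 - (-52 + F) = 5 + (52 - F) = 57 - F)
1/(O(-245, -73) + (104 - 21*152)) = 1/((57 - 1*(-73)) + (104 - 21*152)) = 1/((57 + 73) + (104 - 3192)) = 1/(130 - 3088) = 1/(-2958) = -1/2958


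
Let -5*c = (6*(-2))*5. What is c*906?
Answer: 10872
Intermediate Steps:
c = 12 (c = -6*(-2)*5/5 = -(-12)*5/5 = -1/5*(-60) = 12)
c*906 = 12*906 = 10872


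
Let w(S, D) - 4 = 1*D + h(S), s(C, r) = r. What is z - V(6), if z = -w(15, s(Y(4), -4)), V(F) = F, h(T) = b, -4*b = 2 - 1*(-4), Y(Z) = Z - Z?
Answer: -9/2 ≈ -4.5000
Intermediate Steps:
Y(Z) = 0
b = -3/2 (b = -(2 - 1*(-4))/4 = -(2 + 4)/4 = -¼*6 = -3/2 ≈ -1.5000)
h(T) = -3/2
w(S, D) = 5/2 + D (w(S, D) = 4 + (1*D - 3/2) = 4 + (D - 3/2) = 4 + (-3/2 + D) = 5/2 + D)
z = 3/2 (z = -(5/2 - 4) = -1*(-3/2) = 3/2 ≈ 1.5000)
z - V(6) = 3/2 - 1*6 = 3/2 - 6 = -9/2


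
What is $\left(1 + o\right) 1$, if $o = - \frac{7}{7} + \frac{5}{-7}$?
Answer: $- \frac{5}{7} \approx -0.71429$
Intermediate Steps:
$o = - \frac{12}{7}$ ($o = \left(-7\right) \frac{1}{7} + 5 \left(- \frac{1}{7}\right) = -1 - \frac{5}{7} = - \frac{12}{7} \approx -1.7143$)
$\left(1 + o\right) 1 = \left(1 - \frac{12}{7}\right) 1 = \left(- \frac{5}{7}\right) 1 = - \frac{5}{7}$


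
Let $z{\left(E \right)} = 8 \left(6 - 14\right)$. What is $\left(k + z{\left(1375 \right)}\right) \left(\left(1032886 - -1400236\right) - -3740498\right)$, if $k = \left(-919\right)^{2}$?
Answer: $5213603569140$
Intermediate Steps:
$k = 844561$
$z{\left(E \right)} = -64$ ($z{\left(E \right)} = 8 \left(-8\right) = -64$)
$\left(k + z{\left(1375 \right)}\right) \left(\left(1032886 - -1400236\right) - -3740498\right) = \left(844561 - 64\right) \left(\left(1032886 - -1400236\right) - -3740498\right) = 844497 \left(\left(1032886 + 1400236\right) + 3740498\right) = 844497 \left(2433122 + 3740498\right) = 844497 \cdot 6173620 = 5213603569140$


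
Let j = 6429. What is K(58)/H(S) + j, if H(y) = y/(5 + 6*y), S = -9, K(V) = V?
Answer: 60703/9 ≈ 6744.8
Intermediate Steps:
K(58)/H(S) + j = 58/((-9/(5 + 6*(-9)))) + 6429 = 58/((-9/(5 - 54))) + 6429 = 58/((-9/(-49))) + 6429 = 58/((-9*(-1/49))) + 6429 = 58/(9/49) + 6429 = 58*(49/9) + 6429 = 2842/9 + 6429 = 60703/9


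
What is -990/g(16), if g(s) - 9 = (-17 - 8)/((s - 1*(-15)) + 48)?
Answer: -39105/343 ≈ -114.01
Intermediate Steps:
g(s) = 9 - 25/(63 + s) (g(s) = 9 + (-17 - 8)/((s - 1*(-15)) + 48) = 9 - 25/((s + 15) + 48) = 9 - 25/((15 + s) + 48) = 9 - 25/(63 + s))
-990/g(16) = -990*(63 + 16)/(542 + 9*16) = -990*79/(542 + 144) = -990/((1/79)*686) = -990/686/79 = -990*79/686 = -39105/343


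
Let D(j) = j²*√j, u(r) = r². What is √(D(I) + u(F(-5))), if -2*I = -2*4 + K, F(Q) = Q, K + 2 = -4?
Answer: √(25 + 49*√7) ≈ 12.436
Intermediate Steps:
K = -6 (K = -2 - 4 = -6)
I = 7 (I = -(-2*4 - 6)/2 = -(-8 - 6)/2 = -½*(-14) = 7)
D(j) = j^(5/2)
√(D(I) + u(F(-5))) = √(7^(5/2) + (-5)²) = √(49*√7 + 25) = √(25 + 49*√7)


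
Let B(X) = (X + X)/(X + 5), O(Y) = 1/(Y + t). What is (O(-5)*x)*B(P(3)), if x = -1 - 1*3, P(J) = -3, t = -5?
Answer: -6/5 ≈ -1.2000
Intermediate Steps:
O(Y) = 1/(-5 + Y) (O(Y) = 1/(Y - 5) = 1/(-5 + Y))
B(X) = 2*X/(5 + X) (B(X) = (2*X)/(5 + X) = 2*X/(5 + X))
x = -4 (x = -1 - 3 = -4)
(O(-5)*x)*B(P(3)) = (-4/(-5 - 5))*(2*(-3)/(5 - 3)) = (-4/(-10))*(2*(-3)/2) = (-1/10*(-4))*(2*(-3)*(1/2)) = (2/5)*(-3) = -6/5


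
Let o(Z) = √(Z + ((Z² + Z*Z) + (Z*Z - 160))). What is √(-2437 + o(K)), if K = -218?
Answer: √(-2437 + √142194) ≈ 45.386*I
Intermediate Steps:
o(Z) = √(-160 + Z + 3*Z²) (o(Z) = √(Z + ((Z² + Z²) + (Z² - 160))) = √(Z + (2*Z² + (-160 + Z²))) = √(Z + (-160 + 3*Z²)) = √(-160 + Z + 3*Z²))
√(-2437 + o(K)) = √(-2437 + √(-160 - 218 + 3*(-218)²)) = √(-2437 + √(-160 - 218 + 3*47524)) = √(-2437 + √(-160 - 218 + 142572)) = √(-2437 + √142194)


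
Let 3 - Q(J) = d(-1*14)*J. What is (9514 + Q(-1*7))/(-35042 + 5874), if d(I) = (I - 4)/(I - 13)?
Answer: -28565/87504 ≈ -0.32644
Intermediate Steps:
d(I) = (-4 + I)/(-13 + I)
Q(J) = 3 - 2*J/3 (Q(J) = 3 - (-4 - 1*14)/(-13 - 1*14)*J = 3 - (-4 - 14)/(-13 - 14)*J = 3 - -18/(-27)*J = 3 - (-1/27*(-18))*J = 3 - 2*J/3)
(9514 + Q(-1*7))/(-35042 + 5874) = (9514 + (3 - (-2)*7/3))/(-35042 + 5874) = (9514 + (3 - 2/3*(-7)))/(-29168) = (9514 + (3 + 14/3))*(-1/29168) = (9514 + 23/3)*(-1/29168) = (28565/3)*(-1/29168) = -28565/87504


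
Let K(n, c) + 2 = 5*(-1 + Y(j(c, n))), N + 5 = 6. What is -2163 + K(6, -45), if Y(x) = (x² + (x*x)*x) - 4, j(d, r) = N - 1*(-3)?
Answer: -1790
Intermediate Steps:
N = 1 (N = -5 + 6 = 1)
j(d, r) = 4 (j(d, r) = 1 - 1*(-3) = 1 + 3 = 4)
Y(x) = -4 + x² + x³ (Y(x) = (x² + x²*x) - 4 = (x² + x³) - 4 = -4 + x² + x³)
K(n, c) = 373 (K(n, c) = -2 + 5*(-1 + (-4 + 4² + 4³)) = -2 + 5*(-1 + (-4 + 16 + 64)) = -2 + 5*(-1 + 76) = -2 + 5*75 = -2 + 375 = 373)
-2163 + K(6, -45) = -2163 + 373 = -1790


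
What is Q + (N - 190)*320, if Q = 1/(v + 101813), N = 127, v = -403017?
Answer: -6072272641/301204 ≈ -20160.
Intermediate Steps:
Q = -1/301204 (Q = 1/(-403017 + 101813) = 1/(-301204) = -1/301204 ≈ -3.3200e-6)
Q + (N - 190)*320 = -1/301204 + (127 - 190)*320 = -1/301204 - 63*320 = -1/301204 - 20160 = -6072272641/301204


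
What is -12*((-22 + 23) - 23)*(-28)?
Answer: -7392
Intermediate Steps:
-12*((-22 + 23) - 23)*(-28) = -12*(1 - 23)*(-28) = -12*(-22)*(-28) = 264*(-28) = -7392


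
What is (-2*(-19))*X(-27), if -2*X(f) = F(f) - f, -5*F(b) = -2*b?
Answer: -1539/5 ≈ -307.80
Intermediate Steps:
F(b) = 2*b/5 (F(b) = -(-2)*b/5 = 2*b/5)
X(f) = 3*f/10 (X(f) = -(2*f/5 - f)/2 = -(-3)*f/10 = 3*f/10)
(-2*(-19))*X(-27) = (-2*(-19))*((3/10)*(-27)) = 38*(-81/10) = -1539/5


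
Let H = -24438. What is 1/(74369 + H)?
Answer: 1/49931 ≈ 2.0028e-5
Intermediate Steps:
1/(74369 + H) = 1/(74369 - 24438) = 1/49931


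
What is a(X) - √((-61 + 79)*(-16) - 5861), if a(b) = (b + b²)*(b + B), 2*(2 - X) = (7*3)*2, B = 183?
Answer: 56088 - I*√6149 ≈ 56088.0 - 78.416*I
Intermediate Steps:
X = -19 (X = 2 - 7*3*2/2 = 2 - 21*2/2 = 2 - ½*42 = 2 - 21 = -19)
a(b) = (183 + b)*(b + b²) (a(b) = (b + b²)*(b + 183) = (b + b²)*(183 + b) = (183 + b)*(b + b²))
a(X) - √((-61 + 79)*(-16) - 5861) = -19*(183 + (-19)² + 184*(-19)) - √((-61 + 79)*(-16) - 5861) = -19*(183 + 361 - 3496) - √(18*(-16) - 5861) = -19*(-2952) - √(-288 - 5861) = 56088 - √(-6149) = 56088 - I*√6149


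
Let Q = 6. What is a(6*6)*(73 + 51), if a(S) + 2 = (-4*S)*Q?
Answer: -107384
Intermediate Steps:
a(S) = -2 - 24*S (a(S) = -2 - 4*S*6 = -2 - 24*S)
a(6*6)*(73 + 51) = (-2 - 144*6)*(73 + 51) = (-2 - 24*36)*124 = (-2 - 864)*124 = -866*124 = -107384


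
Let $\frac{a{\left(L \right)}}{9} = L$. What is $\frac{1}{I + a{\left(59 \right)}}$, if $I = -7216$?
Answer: $- \frac{1}{6685} \approx -0.00014959$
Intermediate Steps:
$a{\left(L \right)} = 9 L$
$\frac{1}{I + a{\left(59 \right)}} = \frac{1}{-7216 + 9 \cdot 59} = \frac{1}{-7216 + 531} = \frac{1}{-6685} = - \frac{1}{6685}$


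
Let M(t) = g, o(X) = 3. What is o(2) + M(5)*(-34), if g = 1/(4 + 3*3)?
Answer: 5/13 ≈ 0.38462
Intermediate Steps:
g = 1/13 (g = 1/(4 + 9) = 1/13 ≈ 0.076923)
M(t) = 1/13
o(2) + M(5)*(-34) = 3 + (1/13)*(-34) = 3 - 34/13 = 5/13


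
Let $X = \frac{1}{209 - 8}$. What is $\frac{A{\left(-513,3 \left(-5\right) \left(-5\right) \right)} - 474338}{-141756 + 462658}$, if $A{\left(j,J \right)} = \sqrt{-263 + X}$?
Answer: $- \frac{237169}{160451} + \frac{i \sqrt{10625262}}{64501302} \approx -1.4781 + 5.0536 \cdot 10^{-5} i$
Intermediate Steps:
$X = \frac{1}{201} \approx 0.0049751$
$A{\left(j,J \right)} = \frac{i \sqrt{10625262}}{201}$ ($A{\left(j,J \right)} = \sqrt{-263 + \frac{1}{201}} = \sqrt{- \frac{52862}{201}} = \frac{i \sqrt{10625262}}{201}$)
$\frac{A{\left(-513,3 \left(-5\right) \left(-5\right) \right)} - 474338}{-141756 + 462658} = \frac{\frac{i \sqrt{10625262}}{201} - 474338}{-141756 + 462658} = \frac{-474338 + \frac{i \sqrt{10625262}}{201}}{320902} = \left(-474338 + \frac{i \sqrt{10625262}}{201}\right) \frac{1}{320902} = - \frac{237169}{160451} + \frac{i \sqrt{10625262}}{64501302}$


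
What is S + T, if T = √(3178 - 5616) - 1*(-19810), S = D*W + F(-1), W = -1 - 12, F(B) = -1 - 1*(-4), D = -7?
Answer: 19904 + I*√2438 ≈ 19904.0 + 49.376*I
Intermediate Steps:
F(B) = 3 (F(B) = -1 + 4 = 3)
W = -13
S = 94 (S = -7*(-13) + 3 = 91 + 3 = 94)
T = 19810 + I*√2438 (T = √(-2438) + 19810 = I*√2438 + 19810 = 19810 + I*√2438 ≈ 19810.0 + 49.376*I)
S + T = 94 + (19810 + I*√2438) = 19904 + I*√2438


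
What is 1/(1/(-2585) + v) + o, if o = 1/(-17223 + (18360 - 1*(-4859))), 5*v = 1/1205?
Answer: -4669272403/1031312 ≈ -4527.5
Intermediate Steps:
v = 1/6025 (v = (⅕)/1205 = (⅕)*(1/1205) = 1/6025 ≈ 0.00016598)
o = 1/5996 (o = 1/(-17223 + (18360 + 4859)) = 1/(-17223 + 23219) = 1/5996 ≈ 0.00016678)
1/(1/(-2585) + v) + o = 1/(1/(-2585) + 1/6025) + 1/5996 = 1/(-1/2585 + 1/6025) + 1/5996 = 1/(-688/3114925) + 1/5996 = -3114925/688 + 1/5996 = -4669272403/1031312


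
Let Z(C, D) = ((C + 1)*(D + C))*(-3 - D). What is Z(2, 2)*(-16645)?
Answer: 998700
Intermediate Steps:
Z(C, D) = (1 + C)*(-3 - D)*(C + D) (Z(C, D) = ((1 + C)*(C + D))*(-3 - D) = (1 + C)*(-3 - D)*(C + D))
Z(2, 2)*(-16645) = (-1*2**2 - 3*2 - 3*2 - 3*2**2 - 1*2*2**2 - 1*2*2**2 - 4*2*2)*(-16645) = (-1*4 - 6 - 6 - 3*4 - 1*2*4 - 1*2*4 - 16)*(-16645) = (-4 - 6 - 6 - 12 - 8 - 8 - 16)*(-16645) = -60*(-16645) = 998700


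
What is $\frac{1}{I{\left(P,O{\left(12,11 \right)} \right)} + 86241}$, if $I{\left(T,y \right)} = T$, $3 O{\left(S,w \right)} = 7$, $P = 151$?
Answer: $\frac{1}{86392} \approx 1.1575 \cdot 10^{-5}$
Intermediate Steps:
$O{\left(S,w \right)} = \frac{7}{3}$ ($O{\left(S,w \right)} = \frac{1}{3} \cdot 7 = \frac{7}{3}$)
$\frac{1}{I{\left(P,O{\left(12,11 \right)} \right)} + 86241} = \frac{1}{151 + 86241} = \frac{1}{86392}$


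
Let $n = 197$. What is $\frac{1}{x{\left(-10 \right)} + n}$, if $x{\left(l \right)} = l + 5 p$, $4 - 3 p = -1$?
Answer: $\frac{3}{586} \approx 0.0051195$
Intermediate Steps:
$p = \frac{5}{3}$ ($p = \frac{4}{3} - - \frac{1}{3} = \frac{4}{3} + \frac{1}{3} = \frac{5}{3} \approx 1.6667$)
$x{\left(l \right)} = \frac{25}{3} + l$ ($x{\left(l \right)} = l + 5 \cdot \frac{5}{3} = l + \frac{25}{3} = \frac{25}{3} + l$)
$\frac{1}{x{\left(-10 \right)} + n} = \frac{1}{\left(\frac{25}{3} - 10\right) + 197} = \frac{1}{- \frac{5}{3} + 197} = \frac{1}{\frac{586}{3}} = \frac{3}{586}$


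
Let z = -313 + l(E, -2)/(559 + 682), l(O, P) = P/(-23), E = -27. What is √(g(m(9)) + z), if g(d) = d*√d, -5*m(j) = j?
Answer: √(-6375048366275 - 21996976923*I*√5)/142715 ≈ 0.06825 - 17.692*I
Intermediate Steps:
m(j) = -j/5
l(O, P) = -P/23 (l(O, P) = P*(-1/23) = -P/23)
z = -8933957/28543 (z = -313 + (-1/23*(-2))/(559 + 682) = -313 + (2/23)/1241 = -313 + (1/1241)*(2/23) = -313 + 2/28543 = -8933957/28543 ≈ -313.00)
g(d) = d^(3/2)
√(g(m(9)) + z) = √((-⅕*9)^(3/2) - 8933957/28543) = √((-9/5)^(3/2) - 8933957/28543) = √(-27*I*√5/25 - 8933957/28543) = √(-8933957/28543 - 27*I*√5/25)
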